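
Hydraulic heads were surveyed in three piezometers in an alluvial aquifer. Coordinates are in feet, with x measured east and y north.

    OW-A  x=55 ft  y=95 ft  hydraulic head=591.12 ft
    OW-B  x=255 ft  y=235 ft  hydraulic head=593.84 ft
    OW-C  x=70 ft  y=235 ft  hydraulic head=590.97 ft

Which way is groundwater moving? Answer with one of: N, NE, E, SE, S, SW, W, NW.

Differences from OW-A: to OW-B (Δx, Δy, Δh) = (200, 140, +2.72); to OW-C = (15, 140, -0.15).
Determinant of the coordinate differences = 200·140 − 15·140 = 25900.
∂h/∂x = [(+2.72)·140 − (-0.15)·140] / 25900 = +0.01551
∂h/∂y = [200·(-0.15) − 15·(+2.72)] / 25900 = -0.002734
Flow = −∇h = (-0.01551 east, +0.002734 north), which points west.

W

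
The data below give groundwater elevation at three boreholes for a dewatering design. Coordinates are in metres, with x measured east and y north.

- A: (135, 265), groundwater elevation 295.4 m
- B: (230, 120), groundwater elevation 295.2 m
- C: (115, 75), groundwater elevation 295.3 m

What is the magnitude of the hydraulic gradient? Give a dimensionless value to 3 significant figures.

0.00129

Differences from A: to B (Δx, Δy, Δh) = (95, -145, -0.2); to C = (-20, -190, -0.1).
Determinant of the coordinate differences = 95·(-190) − (-20)·(-145) = -20950.
∂h/∂x = [(-0.2)·(-190) − (-0.1)·(-145)] / -20950 = -0.001122
∂h/∂y = [95·(-0.1) − (-20)·(-0.2)] / -20950 = +0.0006444
|∇h| = √(-0.001122² + 0.0006444²) = 0.001294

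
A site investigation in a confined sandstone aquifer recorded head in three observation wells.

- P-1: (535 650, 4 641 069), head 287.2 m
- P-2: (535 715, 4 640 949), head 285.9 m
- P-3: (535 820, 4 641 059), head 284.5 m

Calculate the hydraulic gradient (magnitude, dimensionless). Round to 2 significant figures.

0.016

Differences from P-1: to P-2 (Δx, Δy, Δh) = (65, -120, -1.3); to P-3 = (170, -10, -2.7).
Determinant of the coordinate differences = 65·(-10) − 170·(-120) = 19750.
∂h/∂x = [(-1.3)·(-10) − (-2.7)·(-120)] / 19750 = -0.01575
∂h/∂y = [65·(-2.7) − 170·(-1.3)] / 19750 = +0.002304
|∇h| = √(-0.01575² + 0.002304²) = 0.01592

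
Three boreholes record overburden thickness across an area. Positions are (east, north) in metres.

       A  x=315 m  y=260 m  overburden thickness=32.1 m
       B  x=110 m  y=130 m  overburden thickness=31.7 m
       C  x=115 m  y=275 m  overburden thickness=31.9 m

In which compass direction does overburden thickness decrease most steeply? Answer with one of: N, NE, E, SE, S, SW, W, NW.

Differences from A: to B (Δx, Δy, Δh) = (-205, -130, -0.4); to C = (-200, 15, -0.2).
Solve a·Δx + b·Δy = Δd: det = (-205)·15 − (-200)·(-130) = -29075.
∂d/∂x = [(-0.4)·15 − (-0.2)·(-130)] / -29075 = +0.001101
∂d/∂y = [(-205)·(-0.2) − (-200)·(-0.4)] / -29075 = +0.001341
Steepest decrease is along −∇f = (-0.001101 E, -0.001341 N) → southwest.

SW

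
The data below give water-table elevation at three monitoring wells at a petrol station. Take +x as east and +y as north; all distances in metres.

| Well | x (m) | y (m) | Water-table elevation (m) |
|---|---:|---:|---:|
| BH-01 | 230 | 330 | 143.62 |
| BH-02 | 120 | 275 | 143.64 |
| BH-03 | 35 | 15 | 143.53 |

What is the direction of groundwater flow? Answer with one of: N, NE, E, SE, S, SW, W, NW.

SE

Taking BH-01 as reference: BH-02−BH-01 = (-110, -55, +0.02); BH-03−BH-01 = (-195, -315, -0.09).
Determinant of the coordinate differences = (-110)·(-315) − (-195)·(-55) = 23925.
∂h/∂x = [(+0.02)·(-315) − (-0.09)·(-55)] / 23925 = -0.0004702
∂h/∂y = [(-110)·(-0.09) − (-195)·(+0.02)] / 23925 = +0.0005768
Flow = −∇h = (+0.0004702 east, -0.0005768 north), which points southeast.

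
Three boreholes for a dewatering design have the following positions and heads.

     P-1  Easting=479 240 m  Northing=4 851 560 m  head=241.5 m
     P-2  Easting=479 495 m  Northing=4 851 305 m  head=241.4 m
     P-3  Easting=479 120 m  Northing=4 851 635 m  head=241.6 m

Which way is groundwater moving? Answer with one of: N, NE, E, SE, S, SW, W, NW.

NE

Three-point gradient (reference P-1): Δ to P-2 = (255, -255, -0.1), Δ to P-3 = (-120, 75, +0.1).
∂h/∂x = -0.001569, ∂h/∂y = -0.001176 (det = -11475).
Flow = −∇h = (+0.001569 east, +0.001176 north), which points northeast.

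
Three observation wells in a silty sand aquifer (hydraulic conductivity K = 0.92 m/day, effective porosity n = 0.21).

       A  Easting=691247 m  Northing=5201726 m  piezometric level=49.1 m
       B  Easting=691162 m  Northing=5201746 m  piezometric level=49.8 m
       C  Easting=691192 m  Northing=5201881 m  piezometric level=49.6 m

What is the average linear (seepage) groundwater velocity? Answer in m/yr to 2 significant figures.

13 m/yr

Taking A as reference: B−A = (-85, 20, +0.7); C−A = (-55, 155, +0.5).
Solve a·Δx + b·Δy = Δh: det = (-85)·155 − (-55)·20 = -12075.
∂h/∂x = [(+0.7)·155 − (+0.5)·20] / -12075 = -0.008157
∂h/∂y = [(-85)·(+0.5) − (-55)·(+0.7)] / -12075 = +0.0003313
|∇h| = √(-0.008157² + 0.0003313²) = 0.008164
Seepage velocity v = K·i/n = 0.92 × 0.008164 / 0.21 = 0.03577 m/day = 13.06 m/yr.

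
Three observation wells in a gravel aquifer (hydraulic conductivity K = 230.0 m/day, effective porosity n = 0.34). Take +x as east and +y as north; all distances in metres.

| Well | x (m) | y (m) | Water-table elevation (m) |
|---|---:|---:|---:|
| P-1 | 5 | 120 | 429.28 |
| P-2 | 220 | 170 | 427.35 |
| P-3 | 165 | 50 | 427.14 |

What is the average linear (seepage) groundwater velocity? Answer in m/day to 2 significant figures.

Differences from P-1: to P-2 (Δx, Δy, Δh) = (215, 50, -1.93); to P-3 = (160, -70, -2.14).
Solve a·Δx + b·Δy = Δh: det = 215·(-70) − 160·50 = -23050.
∂h/∂x = [(-1.93)·(-70) − (-2.14)·50] / -23050 = -0.01050
∂h/∂y = [215·(-2.14) − 160·(-1.93)] / -23050 = +0.006564
|∇h| = √(-0.01050² + 0.006564²) = 0.01238
Seepage velocity v = K·i/n = 230.0 × 0.01238 / 0.34 = 8.375 m/day.

8.4 m/day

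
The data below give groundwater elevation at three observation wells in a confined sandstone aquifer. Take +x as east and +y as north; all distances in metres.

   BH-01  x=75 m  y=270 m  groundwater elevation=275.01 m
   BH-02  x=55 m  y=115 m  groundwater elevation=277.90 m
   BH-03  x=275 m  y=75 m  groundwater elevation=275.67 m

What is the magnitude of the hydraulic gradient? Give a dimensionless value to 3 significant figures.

Differences from BH-01: to BH-02 (Δx, Δy, Δh) = (-20, -155, +2.89); to BH-03 = (200, -195, +0.66).
Solve a·Δx + b·Δy = Δh: det = (-20)·(-195) − 200·(-155) = 34900.
∂h/∂x = [(+2.89)·(-195) − (+0.66)·(-155)] / 34900 = -0.01322
∂h/∂y = [(-20)·(+0.66) − 200·(+2.89)] / 34900 = -0.01694
|∇h| = √(-0.01322² + -0.01694²) = 0.02149

0.0215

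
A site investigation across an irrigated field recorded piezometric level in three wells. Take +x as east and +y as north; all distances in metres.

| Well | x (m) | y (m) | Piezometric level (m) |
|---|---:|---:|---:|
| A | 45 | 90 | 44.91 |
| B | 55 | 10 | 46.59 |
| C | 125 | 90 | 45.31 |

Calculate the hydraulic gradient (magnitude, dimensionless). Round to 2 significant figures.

Taking A as reference: B−A = (10, -80, +1.68); C−A = (80, 0, +0.40).
Solve a·Δx + b·Δy = Δh: det = 10·0 − 80·(-80) = 6400.
∂h/∂x = [(+1.68)·0 − (+0.40)·(-80)] / 6400 = +0.005000
∂h/∂y = [10·(+0.40) − 80·(+1.68)] / 6400 = -0.02038
|∇h| = √(0.005000² + -0.02038²) = 0.02098

0.021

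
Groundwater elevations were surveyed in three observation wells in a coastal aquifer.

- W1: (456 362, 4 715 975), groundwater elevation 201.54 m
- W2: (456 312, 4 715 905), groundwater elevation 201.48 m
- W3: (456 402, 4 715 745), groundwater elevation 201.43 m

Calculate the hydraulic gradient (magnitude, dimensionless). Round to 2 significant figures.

0.00070

Differences from W1: to W2 (Δx, Δy, Δh) = (-50, -70, -0.06); to W3 = (40, -230, -0.11).
Solve a·Δx + b·Δy = Δh: det = (-50)·(-230) − 40·(-70) = 14300.
∂h/∂x = [(-0.06)·(-230) − (-0.11)·(-70)] / 14300 = +0.0004266
∂h/∂y = [(-50)·(-0.11) − 40·(-0.06)] / 14300 = +0.0005524
|∇h| = √(0.0004266² + 0.0005524²) = 0.0006979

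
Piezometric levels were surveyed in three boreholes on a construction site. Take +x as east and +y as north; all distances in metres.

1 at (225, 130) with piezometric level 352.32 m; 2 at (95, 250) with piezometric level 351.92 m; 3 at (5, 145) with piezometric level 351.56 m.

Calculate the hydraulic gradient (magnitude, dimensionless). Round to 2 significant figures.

With h = a·x + b·y + c and 1 as origin, the differences give:
  (-130)·a + 120·b = -0.40
  (-220)·a + 15·b = -0.76
Eliminate b (×15 and ×120, subtract): 24450·a = 85.200 → a = ∂h/∂x = +0.003485
Back-substitute: b = ∂h/∂y = +0.0004417.
|∇h| = √(0.003485² + 0.0004417²) = 0.003513

0.0035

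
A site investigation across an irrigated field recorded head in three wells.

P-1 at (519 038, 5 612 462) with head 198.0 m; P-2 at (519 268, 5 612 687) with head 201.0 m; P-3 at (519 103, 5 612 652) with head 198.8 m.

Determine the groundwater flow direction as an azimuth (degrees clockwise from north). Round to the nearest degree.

272°

With h = a·x + b·y + c and P-1 as origin, the differences give:
  230·a + 225·b = +3.0
  65·a + 190·b = +0.8
Eliminate b (×190 and ×225, subtract): 29075·a = 390.00 → a = ∂h/∂x = +0.01341
Back-substitute: b = ∂h/∂y = -0.0003783.
Flow direction (−∇h) has components (-0.01341 E, +0.0003783 N).
Azimuth = atan2(E, N) = atan2(-0.01341, +0.0003783) = 271.6° ≈ 272°.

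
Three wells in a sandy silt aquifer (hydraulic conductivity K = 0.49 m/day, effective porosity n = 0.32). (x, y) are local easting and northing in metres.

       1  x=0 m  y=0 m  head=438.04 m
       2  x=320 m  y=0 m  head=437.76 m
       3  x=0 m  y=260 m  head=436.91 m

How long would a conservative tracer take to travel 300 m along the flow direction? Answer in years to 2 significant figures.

120 years

∂h/∂x = (437.76 − 438.04) / (320 − 0) = -0.0008750
∂h/∂y = (436.91 − 438.04) / (260 − 0) = -0.004346
|∇h| = √(-0.0008750² + -0.004346²) = 0.004433
Seepage velocity v = K·i/n = 0.49 × 0.004433 / 0.32 = 0.006788 m/day.
t = 300 / 0.006788 = 4.42e+04 days = 121 years.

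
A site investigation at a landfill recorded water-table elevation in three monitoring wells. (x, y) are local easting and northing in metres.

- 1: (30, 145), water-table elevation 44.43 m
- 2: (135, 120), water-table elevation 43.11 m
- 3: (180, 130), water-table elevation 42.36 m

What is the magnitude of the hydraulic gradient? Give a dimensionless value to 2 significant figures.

0.017

With h = a·x + b·y + c and 1 as origin, the differences give:
  105·a + (-25)·b = -1.32
  150·a + (-15)·b = -2.07
Eliminate b (×(-15) and ×(-25), subtract): 2175·a = -31.950 → a = ∂h/∂x = -0.01469
Back-substitute: b = ∂h/∂y = -0.008897.
|∇h| = √(-0.01469² + -0.008897²) = 0.01717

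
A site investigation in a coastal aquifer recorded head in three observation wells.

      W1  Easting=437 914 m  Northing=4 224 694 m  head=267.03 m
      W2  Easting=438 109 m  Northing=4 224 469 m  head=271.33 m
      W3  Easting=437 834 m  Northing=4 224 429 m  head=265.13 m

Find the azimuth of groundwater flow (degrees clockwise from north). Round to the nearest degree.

269°

With h = a·x + b·y + c and W1 as origin, the differences give:
  195·a + (-225)·b = +4.30
  (-80)·a + (-265)·b = -1.90
Eliminate b (×(-265) and ×(-225), subtract): -69675·a = -1567.000 → a = ∂h/∂x = +0.02249
Back-substitute: b = ∂h/∂y = +0.0003803.
Flow direction (−∇h) has components (-0.02249 E, -0.0003803 N).
Azimuth = atan2(E, N) = atan2(-0.02249, -0.0003803) = 269.0° ≈ 269°.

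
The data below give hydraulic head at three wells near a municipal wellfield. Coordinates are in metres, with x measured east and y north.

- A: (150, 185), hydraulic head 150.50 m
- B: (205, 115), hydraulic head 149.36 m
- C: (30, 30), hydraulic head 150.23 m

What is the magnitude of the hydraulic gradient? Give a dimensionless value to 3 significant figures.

Taking A as reference: B−A = (55, -70, -1.14); C−A = (-120, -155, -0.27).
Determinant of the coordinate differences = 55·(-155) − (-120)·(-70) = -16925.
∂h/∂x = [(-1.14)·(-155) − (-0.27)·(-70)] / -16925 = -0.009323
∂h/∂y = [55·(-0.27) − (-120)·(-1.14)] / -16925 = +0.008960
|∇h| = √(-0.009323² + 0.008960²) = 0.01293

0.0129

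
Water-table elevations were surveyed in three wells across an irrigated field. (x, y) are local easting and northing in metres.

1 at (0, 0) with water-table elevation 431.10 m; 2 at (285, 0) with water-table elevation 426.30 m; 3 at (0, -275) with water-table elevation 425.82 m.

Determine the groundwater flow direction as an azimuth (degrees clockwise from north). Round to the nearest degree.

∂h/∂x = (426.30 − 431.10) / (285 − 0) = -0.01684
∂h/∂y = (425.82 − 431.10) / (-275 − 0) = +0.01920
Flow direction (−∇h) has components (+0.01684 E, -0.01920 N).
Azimuth = atan2(E, N) = atan2(+0.01684, -0.01920) = 138.7° ≈ 139°.

139°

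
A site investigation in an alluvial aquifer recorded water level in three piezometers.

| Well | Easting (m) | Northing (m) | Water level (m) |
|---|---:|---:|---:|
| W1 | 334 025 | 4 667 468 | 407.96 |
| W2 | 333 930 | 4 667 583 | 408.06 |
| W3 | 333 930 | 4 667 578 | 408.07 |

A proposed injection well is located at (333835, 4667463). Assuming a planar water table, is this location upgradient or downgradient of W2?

Taking W1 as reference: W2−W1 = (-95, 115, +0.10); W3−W1 = (-95, 110, +0.11).
Determinant of the coordinate differences = (-95)·110 − (-95)·115 = 475.
∂h/∂x = [(+0.10)·110 − (+0.11)·115] / 475 = -0.003474
∂h/∂y = [(-95)·(+0.11) − (-95)·(+0.10)] / 475 = -0.002000
Head at (333835, 4667463) = 407.96 + (-0.003474)·(-190) + (-0.002000)·(-5) = 408.63 m.
That is higher than the 408.06 m at W2, so the point is upgradient.

upgradient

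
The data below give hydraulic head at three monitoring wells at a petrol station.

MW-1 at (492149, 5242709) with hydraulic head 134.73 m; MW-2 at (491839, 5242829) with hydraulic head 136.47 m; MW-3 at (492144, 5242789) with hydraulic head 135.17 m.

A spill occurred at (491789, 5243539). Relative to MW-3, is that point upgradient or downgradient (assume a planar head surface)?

upgradient

Three-point gradient (reference MW-1): Δ to MW-2 = (-310, 120, +1.74), Δ to MW-3 = (-5, 80, +0.44).
∂h/∂x = -0.003570, ∂h/∂y = +0.005277 (det = -24200).
Head at (491789, 5243539) = 134.73 + (-0.003570)·(-360) + (+0.005277)·(830) = 140.40 m.
That is higher than the 135.17 m at MW-3, so the point is upgradient.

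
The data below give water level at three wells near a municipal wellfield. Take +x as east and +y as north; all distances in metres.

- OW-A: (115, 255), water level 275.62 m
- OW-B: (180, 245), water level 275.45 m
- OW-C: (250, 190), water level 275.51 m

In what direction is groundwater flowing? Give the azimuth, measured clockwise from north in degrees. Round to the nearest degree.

With h = a·x + b·y + c and OW-A as origin, the differences give:
  65·a + (-10)·b = -0.17
  135·a + (-65)·b = -0.11
Eliminate b (×(-65) and ×(-10), subtract): -2875·a = 9.950 → a = ∂h/∂x = -0.003461
Back-substitute: b = ∂h/∂y = -0.005496.
Flow direction (−∇h) has components (+0.003461 E, +0.005496 N).
Azimuth = atan2(E, N) = atan2(+0.003461, +0.005496) = 32.2° ≈ 032°.

032°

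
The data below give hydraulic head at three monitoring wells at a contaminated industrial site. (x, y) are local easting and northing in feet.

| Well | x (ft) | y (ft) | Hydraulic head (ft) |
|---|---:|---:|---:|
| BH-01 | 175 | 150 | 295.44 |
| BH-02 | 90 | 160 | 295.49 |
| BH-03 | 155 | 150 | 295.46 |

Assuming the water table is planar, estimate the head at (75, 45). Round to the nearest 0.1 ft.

295.9 ft

Taking BH-01 as reference: BH-02−BH-01 = (-85, 10, +0.05); BH-03−BH-01 = (-20, 0, +0.02).
Solve a·Δx + b·Δy = Δh: det = (-85)·0 − (-20)·10 = 200.
∂h/∂x = [(+0.05)·0 − (+0.02)·10] / 200 = -0.0010000
∂h/∂y = [(-85)·(+0.02) − (-20)·(+0.05)] / 200 = -0.003500
h(75, 45) = 295.44 + (-0.0010000)·(-100) + (-0.003500)·(-105) = 295.44 +0.100 +0.367 = 295.907 ft.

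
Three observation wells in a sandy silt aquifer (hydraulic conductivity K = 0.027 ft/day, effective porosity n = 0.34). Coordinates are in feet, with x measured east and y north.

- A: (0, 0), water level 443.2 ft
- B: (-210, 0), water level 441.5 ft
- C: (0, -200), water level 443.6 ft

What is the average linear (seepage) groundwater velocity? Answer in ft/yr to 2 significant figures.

∂h/∂x = (441.5 − 443.2) / (-210 − 0) = +0.008095
∂h/∂y = (443.6 − 443.2) / (-200 − 0) = -0.002000
|∇h| = √(0.008095² + -0.002000²) = 0.008338
Seepage velocity v = K·i/n = 0.027 × 0.008338 / 0.34 = 0.0006621 ft/day = 0.2418 ft/yr.

0.24 ft/yr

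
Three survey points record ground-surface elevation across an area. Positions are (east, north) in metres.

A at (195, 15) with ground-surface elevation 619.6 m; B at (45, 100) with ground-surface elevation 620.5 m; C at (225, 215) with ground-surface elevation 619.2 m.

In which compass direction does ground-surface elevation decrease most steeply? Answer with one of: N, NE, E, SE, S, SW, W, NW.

E

Differences from A: to B (Δx, Δy, Δh) = (-150, 85, +0.9); to C = (30, 200, -0.4).
Determinant of the coordinate differences = (-150)·200 − 30·85 = -32550.
∂z/∂x = [(+0.9)·200 − (-0.4)·85] / -32550 = -0.006575
∂z/∂y = [(-150)·(-0.4) − 30·(+0.9)] / -32550 = -0.001014
Steepest decrease is along −∇f = (+0.006575 E, +0.001014 N) → east.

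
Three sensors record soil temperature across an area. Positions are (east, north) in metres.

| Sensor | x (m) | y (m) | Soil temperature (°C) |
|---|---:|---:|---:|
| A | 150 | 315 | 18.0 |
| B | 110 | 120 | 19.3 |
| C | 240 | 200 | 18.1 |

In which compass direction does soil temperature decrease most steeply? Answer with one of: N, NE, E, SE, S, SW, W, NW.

Three-point gradient (reference A): Δ to B = (-40, -195, +1.3), Δ to C = (90, -115, +0.1).
∂T/∂x = -0.005869, ∂T/∂y = -0.005463 (det = 22150).
Steepest decrease is along −∇f = (+0.005869 E, +0.005463 N) → northeast.

NE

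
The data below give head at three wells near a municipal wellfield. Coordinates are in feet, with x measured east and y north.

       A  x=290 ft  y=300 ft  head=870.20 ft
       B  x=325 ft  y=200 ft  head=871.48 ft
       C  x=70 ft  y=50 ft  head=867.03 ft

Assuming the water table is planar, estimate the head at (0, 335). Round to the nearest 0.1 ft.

864.0 ft

Taking A as reference: B−A = (35, -100, +1.28); C−A = (-220, -250, -3.17).
Solve a·Δx + b·Δy = Δh: det = 35·(-250) − (-220)·(-100) = -30750.
∂h/∂x = [(+1.28)·(-250) − (-3.17)·(-100)] / -30750 = +0.02072
∂h/∂y = [35·(-3.17) − (-220)·(+1.28)] / -30750 = -0.005550
h(0, 335) = 870.20 + (+0.02072)·(-290) + (-0.005550)·(35) = 870.20 -6.007 -0.194 = 863.998 ft.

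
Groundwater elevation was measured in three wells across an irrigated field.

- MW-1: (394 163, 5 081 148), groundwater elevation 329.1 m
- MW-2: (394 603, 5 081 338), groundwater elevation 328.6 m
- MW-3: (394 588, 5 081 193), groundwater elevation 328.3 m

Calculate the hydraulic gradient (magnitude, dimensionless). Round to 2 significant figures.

0.0031

Three-point gradient (reference MW-1): Δ to MW-2 = (440, 190, -0.5), Δ to MW-3 = (425, 45, -0.8).
∂h/∂x = -0.002125, ∂h/∂y = +0.002289 (det = -60950).
|∇h| = √(-0.002125² + 0.002289²) = 0.003123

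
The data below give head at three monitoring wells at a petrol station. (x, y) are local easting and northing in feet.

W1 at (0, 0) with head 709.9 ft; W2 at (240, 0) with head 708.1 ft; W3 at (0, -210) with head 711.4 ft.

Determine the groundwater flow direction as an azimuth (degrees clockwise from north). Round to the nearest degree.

046°

∂h/∂x = (708.1 − 709.9) / (240 − 0) = -0.007500
∂h/∂y = (711.4 − 709.9) / (-210 − 0) = -0.007143
Flow direction (−∇h) has components (+0.007500 E, +0.007143 N).
Azimuth = atan2(E, N) = atan2(+0.007500, +0.007143) = 46.4° ≈ 046°.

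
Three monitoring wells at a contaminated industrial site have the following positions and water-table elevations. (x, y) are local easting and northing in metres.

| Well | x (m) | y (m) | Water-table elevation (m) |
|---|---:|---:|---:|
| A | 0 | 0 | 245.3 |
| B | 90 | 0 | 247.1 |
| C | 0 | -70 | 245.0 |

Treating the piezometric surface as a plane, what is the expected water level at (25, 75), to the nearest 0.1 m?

246.1 m

∂h/∂x = (247.1 − 245.3) / (90 − 0) = +0.02000
∂h/∂y = (245.0 − 245.3) / (-70 − 0) = +0.004286
h(25, 75) = 245.3 + (+0.02000)·(25) + (+0.004286)·(75) = 245.3 +0.500 +0.321 = 246.121 m.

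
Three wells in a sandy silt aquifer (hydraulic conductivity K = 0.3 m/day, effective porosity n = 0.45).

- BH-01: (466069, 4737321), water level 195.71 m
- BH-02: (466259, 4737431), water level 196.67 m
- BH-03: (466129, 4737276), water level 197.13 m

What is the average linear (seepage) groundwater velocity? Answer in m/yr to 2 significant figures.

4.7 m/yr

With h = a·x + b·y + c and BH-01 as origin, the differences give:
  190·a + 110·b = +0.96
  60·a + (-45)·b = +1.42
Eliminate b (×(-45) and ×110, subtract): -15150·a = -199.400 → a = ∂h/∂x = +0.01316
Back-substitute: b = ∂h/∂y = -0.01401.
|∇h| = √(0.01316² + -0.01401²) = 0.01922
Seepage velocity v = K·i/n = 0.3 × 0.01922 / 0.45 = 0.01281 m/day = 4.679 m/yr.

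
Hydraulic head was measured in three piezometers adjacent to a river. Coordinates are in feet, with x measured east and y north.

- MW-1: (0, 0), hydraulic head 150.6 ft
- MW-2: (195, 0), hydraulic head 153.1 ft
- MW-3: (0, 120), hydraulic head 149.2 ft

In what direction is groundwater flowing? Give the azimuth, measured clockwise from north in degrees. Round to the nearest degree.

312°

∂h/∂x = (153.1 − 150.6) / (195 − 0) = +0.01282
∂h/∂y = (149.2 − 150.6) / (120 − 0) = -0.01167
Flow direction (−∇h) has components (-0.01282 E, +0.01167 N).
Azimuth = atan2(E, N) = atan2(-0.01282, +0.01167) = 312.3° ≈ 312°.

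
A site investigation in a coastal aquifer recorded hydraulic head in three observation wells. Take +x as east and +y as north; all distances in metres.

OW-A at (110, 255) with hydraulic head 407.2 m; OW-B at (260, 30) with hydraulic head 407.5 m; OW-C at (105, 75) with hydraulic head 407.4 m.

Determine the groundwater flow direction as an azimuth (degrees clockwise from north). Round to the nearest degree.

Differences from OW-A: to OW-B (Δx, Δy, Δh) = (150, -225, +0.3); to OW-C = (-5, -180, +0.2).
Solve a·Δx + b·Δy = Δh: det = 150·(-180) − (-5)·(-225) = -28125.
∂h/∂x = [(+0.3)·(-180) − (+0.2)·(-225)] / -28125 = +0.0003200
∂h/∂y = [150·(+0.2) − (-5)·(+0.3)] / -28125 = -0.001120
Flow direction (−∇h) has components (-0.0003200 E, +0.001120 N).
Azimuth = atan2(E, N) = atan2(-0.0003200, +0.001120) = 344.1° ≈ 344°.

344°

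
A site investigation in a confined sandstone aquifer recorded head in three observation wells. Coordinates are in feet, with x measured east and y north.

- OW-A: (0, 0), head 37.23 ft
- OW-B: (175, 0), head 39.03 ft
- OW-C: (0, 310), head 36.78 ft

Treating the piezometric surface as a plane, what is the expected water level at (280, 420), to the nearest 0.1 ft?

∂h/∂x = (39.03 − 37.23) / (175 − 0) = +0.01029
∂h/∂y = (36.78 − 37.23) / (310 − 0) = -0.001452
h(280, 420) = 37.23 + (+0.01029)·(280) + (-0.001452)·(420) = 37.23 +2.880 -0.610 = 39.500 ft.

39.5 ft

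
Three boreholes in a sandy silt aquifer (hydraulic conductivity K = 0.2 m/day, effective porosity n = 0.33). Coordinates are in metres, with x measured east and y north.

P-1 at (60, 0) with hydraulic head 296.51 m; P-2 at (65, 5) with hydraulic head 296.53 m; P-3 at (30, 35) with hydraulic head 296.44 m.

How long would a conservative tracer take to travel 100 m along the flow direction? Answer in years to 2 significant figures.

Three-point gradient (reference P-1): Δ to P-2 = (5, 5, +0.02), Δ to P-3 = (-30, 35, -0.07).
∂h/∂x = +0.003231, ∂h/∂y = +0.0007692 (det = 325).
|∇h| = √(0.003231² + 0.0007692²) = 0.003321
Seepage velocity v = K·i/n = 0.2 × 0.003321 / 0.33 = 0.002013 m/day.
t = 100 / 0.002013 = 4.968e+04 days = 136 years.

140 years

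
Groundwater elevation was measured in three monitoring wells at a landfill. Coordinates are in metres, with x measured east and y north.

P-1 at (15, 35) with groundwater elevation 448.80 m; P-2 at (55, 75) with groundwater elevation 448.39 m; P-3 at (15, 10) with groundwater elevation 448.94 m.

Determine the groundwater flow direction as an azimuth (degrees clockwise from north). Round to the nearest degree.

Taking P-1 as reference: P-2−P-1 = (40, 40, -0.41); P-3−P-1 = (0, -25, +0.14).
Solve a·Δx + b·Δy = Δh: det = 40·(-25) − 0·40 = -1000.
∂h/∂x = [(-0.41)·(-25) − (+0.14)·40] / -1000 = -0.004650
∂h/∂y = [40·(+0.14) − 0·(-0.41)] / -1000 = -0.005600
Flow direction (−∇h) has components (+0.004650 E, +0.005600 N).
Azimuth = atan2(E, N) = atan2(+0.004650, +0.005600) = 39.7° ≈ 040°.

040°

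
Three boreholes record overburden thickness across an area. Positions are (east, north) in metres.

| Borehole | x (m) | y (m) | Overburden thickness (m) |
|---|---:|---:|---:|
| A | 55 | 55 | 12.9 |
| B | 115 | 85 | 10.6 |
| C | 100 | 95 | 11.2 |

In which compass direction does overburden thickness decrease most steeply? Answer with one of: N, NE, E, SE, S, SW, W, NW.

E

Differences from A: to B (Δx, Δy, Δh) = (60, 30, -2.3); to C = (45, 40, -1.7).
Determinant of the coordinate differences = 60·40 − 45·30 = 1050.
∂d/∂x = [(-2.3)·40 − (-1.7)·30] / 1050 = -0.03905
∂d/∂y = [60·(-1.7) − 45·(-2.3)] / 1050 = +0.001429
Steepest decrease is along −∇f = (+0.03905 E, -0.001429 N) → east.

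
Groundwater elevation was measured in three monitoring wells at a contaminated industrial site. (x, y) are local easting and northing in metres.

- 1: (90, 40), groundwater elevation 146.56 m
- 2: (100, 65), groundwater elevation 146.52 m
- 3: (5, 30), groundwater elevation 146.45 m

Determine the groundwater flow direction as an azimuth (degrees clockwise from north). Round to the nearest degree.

With h = a·x + b·y + c and 1 as origin, the differences give:
  10·a + 25·b = -0.04
  (-85)·a + (-10)·b = -0.11
Eliminate b (×(-10) and ×25, subtract): 2025·a = 3.150 → a = ∂h/∂x = +0.001556
Back-substitute: b = ∂h/∂y = -0.002222.
Flow direction (−∇h) has components (-0.001556 E, +0.002222 N).
Azimuth = atan2(E, N) = atan2(-0.001556, +0.002222) = 325.0° ≈ 325°.

325°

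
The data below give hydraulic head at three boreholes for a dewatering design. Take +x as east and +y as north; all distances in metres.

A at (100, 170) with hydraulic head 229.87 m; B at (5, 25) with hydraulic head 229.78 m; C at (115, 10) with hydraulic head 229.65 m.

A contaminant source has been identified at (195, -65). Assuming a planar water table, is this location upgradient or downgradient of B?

Taking A as reference: B−A = (-95, -145, -0.09); C−A = (15, -160, -0.22).
Determinant of the coordinate differences = (-95)·(-160) − 15·(-145) = 17375.
∂h/∂x = [(-0.09)·(-160) − (-0.22)·(-145)] / 17375 = -0.001007
∂h/∂y = [(-95)·(-0.22) − 15·(-0.09)] / 17375 = +0.001281
Head at (195, -65) = 229.87 + (-0.001007)·(95) + (+0.001281)·(-235) = 229.47 m.
That is lower than the 229.78 m at B, so the point is downgradient.

downgradient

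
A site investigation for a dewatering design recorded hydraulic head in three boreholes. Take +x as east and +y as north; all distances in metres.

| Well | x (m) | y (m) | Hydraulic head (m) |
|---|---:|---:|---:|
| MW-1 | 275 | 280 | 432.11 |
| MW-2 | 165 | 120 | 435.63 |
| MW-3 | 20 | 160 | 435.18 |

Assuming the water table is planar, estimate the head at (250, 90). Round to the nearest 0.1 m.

Differences from MW-1: to MW-2 (Δx, Δy, Δh) = (-110, -160, +3.52); to MW-3 = (-255, -120, +3.07).
Determinant of the coordinate differences = (-110)·(-120) − (-255)·(-160) = -27600.
∂h/∂x = [(+3.52)·(-120) − (+3.07)·(-160)] / -27600 = -0.002493
∂h/∂y = [(-110)·(+3.07) − (-255)·(+3.52)] / -27600 = -0.02029
h(250, 90) = 432.11 + (-0.002493)·(-25) + (-0.02029)·(-190) = 432.11 +0.062 +3.854 = 436.027 m.

436.0 m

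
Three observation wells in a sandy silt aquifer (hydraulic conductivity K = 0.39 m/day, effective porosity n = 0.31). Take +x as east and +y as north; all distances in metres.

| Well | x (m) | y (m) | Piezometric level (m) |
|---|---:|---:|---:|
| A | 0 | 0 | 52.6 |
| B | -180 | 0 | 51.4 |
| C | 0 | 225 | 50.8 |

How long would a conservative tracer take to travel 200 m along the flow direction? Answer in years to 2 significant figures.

∂h/∂x = (51.4 − 52.6) / (-180 − 0) = +0.006667
∂h/∂y = (50.8 − 52.6) / (225 − 0) = -0.008000
|∇h| = √(0.006667² + -0.008000²) = 0.01041
Seepage velocity v = K·i/n = 0.39 × 0.01041 / 0.31 = 0.0131 m/day.
t = 200 / 0.0131 = 1.527e+04 days = 41.8 years.

42 years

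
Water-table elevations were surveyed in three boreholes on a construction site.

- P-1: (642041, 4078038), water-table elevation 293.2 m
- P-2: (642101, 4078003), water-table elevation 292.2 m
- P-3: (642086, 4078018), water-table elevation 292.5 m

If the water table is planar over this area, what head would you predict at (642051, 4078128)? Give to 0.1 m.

293.8 m

Taking P-1 as reference: P-2−P-1 = (60, -35, -1.0); P-3−P-1 = (45, -20, -0.7).
Determinant of the coordinate differences = 60·(-20) − 45·(-35) = 375.
∂h/∂x = [(-1.0)·(-20) − (-0.7)·(-35)] / 375 = -0.01200
∂h/∂y = [60·(-0.7) − 45·(-1.0)] / 375 = +0.008000
h(642051, 4078128) = 293.2 + (-0.01200)·(10) + (+0.008000)·(90) = 293.2 -0.120 +0.720 = 293.800 m.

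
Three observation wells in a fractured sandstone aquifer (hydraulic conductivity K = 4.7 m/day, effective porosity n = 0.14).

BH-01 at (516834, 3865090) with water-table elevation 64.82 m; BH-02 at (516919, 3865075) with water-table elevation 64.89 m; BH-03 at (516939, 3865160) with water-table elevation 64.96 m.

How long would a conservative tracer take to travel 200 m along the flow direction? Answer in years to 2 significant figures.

With h = a·x + b·y + c and BH-01 as origin, the differences give:
  85·a + (-15)·b = +0.07
  105·a + 70·b = +0.14
Eliminate b (×70 and ×(-15), subtract): 7525·a = 7.000 → a = ∂h/∂x = +0.0009302
Back-substitute: b = ∂h/∂y = +0.0006047.
|∇h| = √(0.0009302² + 0.0006047²) = 0.001109
Seepage velocity v = K·i/n = 4.7 × 0.001109 / 0.14 = 0.03723 m/day.
t = 200 / 0.03723 = 5372 days = 14.7 years.

15 years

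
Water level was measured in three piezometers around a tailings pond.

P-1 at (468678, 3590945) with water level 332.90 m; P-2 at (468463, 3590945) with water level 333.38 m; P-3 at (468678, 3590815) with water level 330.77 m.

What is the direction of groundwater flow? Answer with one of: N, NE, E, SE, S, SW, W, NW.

S

∂h/∂x = (333.38 − 332.90) / (468463 − 468678) = -0.002233
∂h/∂y = (330.77 − 332.90) / (3590815 − 3590945) = +0.01638
Flow = −∇h = (+0.002233 east, -0.01638 north), which points south.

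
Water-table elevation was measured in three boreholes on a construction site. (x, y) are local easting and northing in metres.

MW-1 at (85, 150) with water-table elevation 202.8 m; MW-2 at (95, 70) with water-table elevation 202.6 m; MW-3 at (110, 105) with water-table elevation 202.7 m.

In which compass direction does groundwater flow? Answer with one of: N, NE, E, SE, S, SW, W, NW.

With h = a·x + b·y + c and MW-1 as origin, the differences give:
  10·a + (-80)·b = -0.2
  25·a + (-45)·b = -0.1
Eliminate b (×(-45) and ×(-80), subtract): 1550·a = 1.00 → a = ∂h/∂x = +0.0006452
Back-substitute: b = ∂h/∂y = +0.002581.
Flow = −∇h = (-0.0006452 east, -0.002581 north), which points south.

S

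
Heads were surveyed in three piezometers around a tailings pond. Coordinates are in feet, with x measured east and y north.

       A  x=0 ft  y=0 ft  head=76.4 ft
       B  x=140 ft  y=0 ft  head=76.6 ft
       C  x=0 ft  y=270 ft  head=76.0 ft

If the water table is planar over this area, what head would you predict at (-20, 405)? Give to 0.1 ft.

∂h/∂x = (76.6 − 76.4) / (140 − 0) = +0.001429
∂h/∂y = (76.0 − 76.4) / (270 − 0) = -0.001481
h(-20, 405) = 76.4 + (+0.001429)·(-20) + (-0.001481)·(405) = 76.4 -0.029 -0.600 = 75.771 ft.

75.8 ft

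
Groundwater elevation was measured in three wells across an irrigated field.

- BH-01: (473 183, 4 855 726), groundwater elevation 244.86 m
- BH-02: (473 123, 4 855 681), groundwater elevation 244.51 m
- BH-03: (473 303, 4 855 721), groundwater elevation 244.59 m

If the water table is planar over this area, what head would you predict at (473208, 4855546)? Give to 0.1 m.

243.0 m

With h = a·x + b·y + c and BH-01 as origin, the differences give:
  (-60)·a + (-45)·b = -0.35
  120·a + (-5)·b = -0.27
Eliminate b (×(-5) and ×(-45), subtract): 5700·a = -10.400 → a = ∂h/∂x = -0.001825
Back-substitute: b = ∂h/∂y = +0.01021.
h(473208, 4855546) = 244.86 + (-0.001825)·(25) + (+0.01021)·(-180) = 244.86 -0.046 -1.838 = 242.976 m.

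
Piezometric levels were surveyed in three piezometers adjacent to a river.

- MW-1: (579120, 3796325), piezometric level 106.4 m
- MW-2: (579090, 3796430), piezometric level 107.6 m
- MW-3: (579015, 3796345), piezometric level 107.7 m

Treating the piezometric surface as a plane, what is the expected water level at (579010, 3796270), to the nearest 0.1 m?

Differences from MW-1: to MW-2 (Δx, Δy, Δh) = (-30, 105, +1.2); to MW-3 = (-105, 20, +1.3).
Determinant of the coordinate differences = (-30)·20 − (-105)·105 = 10425.
∂h/∂x = [(+1.2)·20 − (+1.3)·105] / 10425 = -0.01079
∂h/∂y = [(-30)·(+1.3) − (-105)·(+1.2)] / 10425 = +0.008345
h(579010, 3796270) = 106.4 + (-0.01079)·(-110) + (+0.008345)·(-55) = 106.4 +1.187 -0.459 = 107.128 m.

107.1 m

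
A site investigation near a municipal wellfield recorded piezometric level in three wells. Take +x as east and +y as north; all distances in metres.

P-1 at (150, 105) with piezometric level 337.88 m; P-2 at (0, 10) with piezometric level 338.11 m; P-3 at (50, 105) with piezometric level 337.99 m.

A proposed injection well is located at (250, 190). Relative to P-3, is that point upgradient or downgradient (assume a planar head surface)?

Differences from P-1: to P-2 (Δx, Δy, Δh) = (-150, -95, +0.23); to P-3 = (-100, 0, +0.11).
Determinant of the coordinate differences = (-150)·0 − (-100)·(-95) = -9500.
∂h/∂x = [(+0.23)·0 − (+0.11)·(-95)] / -9500 = -0.001100
∂h/∂y = [(-150)·(+0.11) − (-100)·(+0.23)] / -9500 = -0.0006842
Head at (250, 190) = 337.88 + (-0.001100)·(100) + (-0.0006842)·(85) = 337.71 m.
That is lower than the 337.99 m at P-3, so the point is downgradient.

downgradient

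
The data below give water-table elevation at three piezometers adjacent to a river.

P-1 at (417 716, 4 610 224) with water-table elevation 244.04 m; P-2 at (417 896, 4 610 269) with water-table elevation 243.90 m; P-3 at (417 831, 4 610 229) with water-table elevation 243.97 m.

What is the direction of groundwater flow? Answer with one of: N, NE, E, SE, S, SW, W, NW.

Taking P-1 as reference: P-2−P-1 = (180, 45, -0.14); P-3−P-1 = (115, 5, -0.07).
Determinant of the coordinate differences = 180·5 − 115·45 = -4275.
∂h/∂x = [(-0.14)·5 − (-0.07)·45] / -4275 = -0.0005731
∂h/∂y = [180·(-0.07) − 115·(-0.14)] / -4275 = -0.0008187
Flow = −∇h = (+0.0005731 east, +0.0008187 north), which points northeast.

NE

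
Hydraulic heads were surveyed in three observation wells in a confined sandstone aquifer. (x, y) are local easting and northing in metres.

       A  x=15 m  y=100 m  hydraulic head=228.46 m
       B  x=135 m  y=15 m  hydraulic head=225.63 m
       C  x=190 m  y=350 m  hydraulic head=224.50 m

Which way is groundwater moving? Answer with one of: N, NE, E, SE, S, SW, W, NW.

With h = a·x + b·y + c and A as origin, the differences give:
  120·a + (-85)·b = -2.83
  175·a + 250·b = -3.96
Eliminate b (×250 and ×(-85), subtract): 44875·a = -1044.100 → a = ∂h/∂x = -0.02327
Back-substitute: b = ∂h/∂y = +0.0004468.
Flow = −∇h = (+0.02327 east, -0.0004468 north), which points east.

E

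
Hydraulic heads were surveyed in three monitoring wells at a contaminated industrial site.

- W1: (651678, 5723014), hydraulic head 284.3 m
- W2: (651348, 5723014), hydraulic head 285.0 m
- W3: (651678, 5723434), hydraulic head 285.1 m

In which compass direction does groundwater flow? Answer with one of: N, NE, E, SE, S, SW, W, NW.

SE

∂h/∂x = (285.0 − 284.3) / (651348 − 651678) = -0.002121
∂h/∂y = (285.1 − 284.3) / (5723434 − 5723014) = +0.001905
Flow = −∇h = (+0.002121 east, -0.001905 north), which points southeast.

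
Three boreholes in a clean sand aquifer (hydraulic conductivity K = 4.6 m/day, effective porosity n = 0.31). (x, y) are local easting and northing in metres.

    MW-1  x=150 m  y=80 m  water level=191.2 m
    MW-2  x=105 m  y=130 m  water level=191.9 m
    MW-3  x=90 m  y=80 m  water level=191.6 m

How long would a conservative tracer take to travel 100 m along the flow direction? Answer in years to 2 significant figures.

1.8 years

With h = a·x + b·y + c and MW-1 as origin, the differences give:
  (-45)·a + 50·b = +0.7
  (-60)·a + 0·b = +0.4
Eliminate b (×0 and ×50, subtract): 3000·a = -20.00 → a = ∂h/∂x = -0.006667
Back-substitute: b = ∂h/∂y = +0.008000.
|∇h| = √(-0.006667² + 0.008000²) = 0.01041
Seepage velocity v = K·i/n = 4.6 × 0.01041 / 0.31 = 0.1545 m/day.
t = 100 / 0.1545 = 647.2 days = 1.77 years.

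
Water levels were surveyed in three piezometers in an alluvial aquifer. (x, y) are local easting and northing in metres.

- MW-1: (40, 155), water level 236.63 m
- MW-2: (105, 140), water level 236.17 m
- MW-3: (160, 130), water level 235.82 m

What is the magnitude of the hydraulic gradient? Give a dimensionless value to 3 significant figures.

Taking MW-1 as reference: MW-2−MW-1 = (65, -15, -0.46); MW-3−MW-1 = (120, -25, -0.81).
Determinant of the coordinate differences = 65·(-25) − 120·(-15) = 175.
∂h/∂x = [(-0.46)·(-25) − (-0.81)·(-15)] / 175 = -0.003714
∂h/∂y = [65·(-0.81) − 120·(-0.46)] / 175 = +0.01457
|∇h| = √(-0.003714² + 0.01457²) = 0.01504

0.0150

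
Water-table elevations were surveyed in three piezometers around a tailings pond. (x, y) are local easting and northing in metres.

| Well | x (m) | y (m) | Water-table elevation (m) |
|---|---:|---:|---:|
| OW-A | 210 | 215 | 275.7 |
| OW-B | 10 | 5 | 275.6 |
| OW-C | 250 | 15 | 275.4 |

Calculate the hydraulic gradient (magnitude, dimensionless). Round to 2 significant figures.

0.0016

Taking OW-A as reference: OW-B−OW-A = (-200, -210, -0.1); OW-C−OW-A = (40, -200, -0.3).
Determinant of the coordinate differences = (-200)·(-200) − 40·(-210) = 48400.
∂h/∂x = [(-0.1)·(-200) − (-0.3)·(-210)] / 48400 = -0.0008884
∂h/∂y = [(-200)·(-0.3) − 40·(-0.1)] / 48400 = +0.001322
|∇h| = √(-0.0008884² + 0.001322²) = 0.001593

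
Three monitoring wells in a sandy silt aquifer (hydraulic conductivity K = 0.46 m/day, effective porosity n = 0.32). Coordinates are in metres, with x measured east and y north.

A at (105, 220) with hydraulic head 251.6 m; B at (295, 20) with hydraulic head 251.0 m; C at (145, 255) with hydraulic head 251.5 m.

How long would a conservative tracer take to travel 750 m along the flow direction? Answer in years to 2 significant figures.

510 years

With h = a·x + b·y + c and A as origin, the differences give:
  190·a + (-200)·b = -0.6
  40·a + 35·b = -0.1
Eliminate b (×35 and ×(-200), subtract): 14650·a = -41.00 → a = ∂h/∂x = -0.002799
Back-substitute: b = ∂h/∂y = +0.0003413.
|∇h| = √(-0.002799² + 0.0003413²) = 0.00282
Seepage velocity v = K·i/n = 0.46 × 0.00282 / 0.32 = 0.004054 m/day.
t = 750 / 0.004054 = 1.85e+05 days = 507 years.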